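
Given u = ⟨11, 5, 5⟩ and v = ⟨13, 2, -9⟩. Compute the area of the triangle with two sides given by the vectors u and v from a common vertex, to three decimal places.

i: 5·(-9) - 5·2 = -45 - 10 = -55
j: 5·13 - 11·(-9) = 65 - (-99) = 164
k: 11·2 - 5·13 = 22 - 65 = -43
u × v = (-55, 164, -43)
|u × v| = √((-55)² + 164² + (-43)²) = √31770 ≈ 178.2414
area = ½ · 178.2414 ≈ 89.121

89.121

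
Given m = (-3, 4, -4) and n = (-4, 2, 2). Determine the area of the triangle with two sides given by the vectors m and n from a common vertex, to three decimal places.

i: 4·2 - (-4)·2 = 8 - (-8) = 16
j: (-4)·(-4) - (-3)·2 = 16 - (-6) = 22
k: (-3)·2 - 4·(-4) = -6 - (-16) = 10
m × n = (16, 22, 10)
|m × n| = √(16² + 22² + 10²) = √840 ≈ 28.9828
area = ½ · 28.9828 ≈ 14.491

14.491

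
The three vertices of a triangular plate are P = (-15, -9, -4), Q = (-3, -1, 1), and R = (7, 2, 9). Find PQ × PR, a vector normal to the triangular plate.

PQ = (12, 8, 5)
PR = (22, 11, 13)
i: 8·13 - 5·11 = 104 - 55 = 49
j: 5·22 - 12·13 = 110 - 156 = -46
k: 12·11 - 8·22 = 132 - 176 = -44
PQ × PR = (49, -46, -44)

(49, -46, -44)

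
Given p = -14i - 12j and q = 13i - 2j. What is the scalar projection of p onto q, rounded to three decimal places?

p · q = (-14)·13 + (-12)·(-2) = -182 + 24 = -158
|q| = √(169 + 4) = √173 ≈ 13.1529
comp_q p = -158 / √173 ≈ -12.013

-12.013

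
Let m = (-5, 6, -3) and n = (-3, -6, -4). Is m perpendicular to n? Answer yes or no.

no

m · n = (-5)·(-3) + 6·(-6) + (-3)·(-4) = 15 - 36 + 12 = -9
Nonzero, so the vectors are not orthogonal.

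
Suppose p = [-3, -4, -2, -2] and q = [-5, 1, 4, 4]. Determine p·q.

-5

p · q = (-3)·(-5) + (-4)·1 + (-2)·4 + (-2)·4 = 15 - 4 - 8 - 8 = -5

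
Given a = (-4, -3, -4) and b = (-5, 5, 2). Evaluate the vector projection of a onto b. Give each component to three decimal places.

(0.278, -0.278, -0.111)

a · b = (-4)·(-5) + (-3)·5 + (-4)·2 = 20 - 15 - 8 = -3
|b|² = 25 + 25 + 4 = 54
proj_b a = (-3/54) · (-5, 5, 2) ≈ (0.278, -0.278, -0.111)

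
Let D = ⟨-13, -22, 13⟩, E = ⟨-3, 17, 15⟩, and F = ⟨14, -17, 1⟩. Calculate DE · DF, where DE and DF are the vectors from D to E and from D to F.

441

DE = E − D = (10, 39, 2)
DF = F − D = (27, 5, -12)
DE · DF = 10·27 + 39·5 + 2·(-12) = 270 + 195 - 24 = 441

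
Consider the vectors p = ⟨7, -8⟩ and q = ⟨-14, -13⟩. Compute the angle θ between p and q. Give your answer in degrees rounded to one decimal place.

88.3

p · q = 7·(-14) + (-8)·(-13) = -98 + 104 = 6
|p|² = 49 + 64 = 113,  |p| = √113 ≈ 10.630146
|q|² = 196 + 169 = 365,  |q| = √365 ≈ 19.104973
cos θ = 6 / (10.630146 · 19.104973) ≈ 0.02954
θ = arccos(0.02954) ≈ 88.3°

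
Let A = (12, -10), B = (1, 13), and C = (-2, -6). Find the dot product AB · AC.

AB = B − A = (-11, 23)
AC = C − A = (-14, 4)
AB · AC = (-11)·(-14) + 23·4 = 154 + 92 = 246

246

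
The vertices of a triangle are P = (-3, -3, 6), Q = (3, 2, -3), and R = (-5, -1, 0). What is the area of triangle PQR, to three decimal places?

29.766

PQ = (6, 5, -9),  PR = (-2, 2, -6)
i: 5·(-6) - (-9)·2 = -30 - (-18) = -12
j: (-9)·(-2) - 6·(-6) = 18 - (-36) = 54
k: 6·2 - 5·(-2) = 12 - (-10) = 22
PQ × PR = (-12, 54, 22)
|PQ × PR| = √3544 ≈ 59.5315
area = ½ · 59.5315 ≈ 29.766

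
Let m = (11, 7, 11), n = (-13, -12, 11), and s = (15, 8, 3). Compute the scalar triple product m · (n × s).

n × s:
i: (-12)·3 - 11·8 = -36 - 88 = -124
j: 11·15 - (-13)·3 = 165 - (-39) = 204
k: (-13)·8 - (-12)·15 = -104 - (-180) = 76
n × s = (-124, 204, 76)
m · (n × s) = 11·(-124) + 7·204 + 11·76 = -1364 + 1428 + 836 = 900

900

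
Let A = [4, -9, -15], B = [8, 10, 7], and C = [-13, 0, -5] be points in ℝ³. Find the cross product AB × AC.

(-8, -414, 359)

AB = (4, 19, 22)
AC = (-17, 9, 10)
i: 19·10 - 22·9 = 190 - 198 = -8
j: 22·(-17) - 4·10 = -374 - 40 = -414
k: 4·9 - 19·(-17) = 36 - (-323) = 359
AB × AC = (-8, -414, 359)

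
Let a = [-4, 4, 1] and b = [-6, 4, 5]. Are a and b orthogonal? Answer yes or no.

a · b = (-4)·(-6) + 4·4 + 1·5 = 24 + 16 + 5 = 45
Nonzero, so the vectors are not orthogonal.

no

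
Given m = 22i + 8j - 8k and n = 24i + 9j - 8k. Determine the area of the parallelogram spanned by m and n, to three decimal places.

i: 8·(-8) - (-8)·9 = -64 - (-72) = 8
j: (-8)·24 - 22·(-8) = -192 - (-176) = -16
k: 22·9 - 8·24 = 198 - 192 = 6
m × n = (8, -16, 6)
|m × n| = √(8² + (-16)² + 6²) = √356 ≈ 18.8680

18.868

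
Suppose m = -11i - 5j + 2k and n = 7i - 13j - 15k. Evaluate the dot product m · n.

m · n = (-11)·7 + (-5)·(-13) + 2·(-15) = -77 + 65 - 30 = -42

-42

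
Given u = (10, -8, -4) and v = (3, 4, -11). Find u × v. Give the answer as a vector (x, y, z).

i: (-8)·(-11) - (-4)·4 = 88 - (-16) = 104
j: (-4)·3 - 10·(-11) = -12 - (-110) = 98
k: 10·4 - (-8)·3 = 40 - (-24) = 64
u × v = (104, 98, 64)

(104, 98, 64)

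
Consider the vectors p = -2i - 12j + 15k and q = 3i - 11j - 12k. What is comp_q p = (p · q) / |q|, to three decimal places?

p · q = (-2)·3 + (-12)·(-11) + 15·(-12) = -6 + 132 - 180 = -54
|q| = √(9 + 121 + 144) = √274 ≈ 16.5529
comp_q p = -54 / √274 ≈ -3.262

-3.262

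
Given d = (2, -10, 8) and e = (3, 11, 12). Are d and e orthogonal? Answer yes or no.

no

d · e = 2·3 + (-10)·11 + 8·12 = 6 - 110 + 96 = -8
Nonzero, so the vectors are not orthogonal.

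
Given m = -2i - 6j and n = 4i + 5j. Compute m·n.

-38

m · n = (-2)·4 + (-6)·5 = -8 - 30 = -38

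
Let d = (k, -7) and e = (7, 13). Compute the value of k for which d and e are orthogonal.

d · e = k·7 + (-7)·13 = -91 + 7k
Set equal to 0: 7k = 91, so k = 13.

13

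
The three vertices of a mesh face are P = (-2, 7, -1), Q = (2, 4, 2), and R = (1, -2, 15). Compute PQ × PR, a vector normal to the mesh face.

PQ = (4, -3, 3)
PR = (3, -9, 16)
i: (-3)·16 - 3·(-9) = -48 - (-27) = -21
j: 3·3 - 4·16 = 9 - 64 = -55
k: 4·(-9) - (-3)·3 = -36 - (-9) = -27
PQ × PR = (-21, -55, -27)

(-21, -55, -27)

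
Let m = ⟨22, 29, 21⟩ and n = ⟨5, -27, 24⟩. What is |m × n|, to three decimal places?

i: 29·24 - 21·(-27) = 696 - (-567) = 1263
j: 21·5 - 22·24 = 105 - 528 = -423
k: 22·(-27) - 29·5 = -594 - 145 = -739
m × n = (1263, -423, -739)
|m × n| = √(1263² + (-423)² + (-739)²) = √2320219 ≈ 1523.2265

1523.227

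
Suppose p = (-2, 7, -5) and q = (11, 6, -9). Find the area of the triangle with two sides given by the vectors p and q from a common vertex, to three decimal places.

i: 7·(-9) - (-5)·6 = -63 - (-30) = -33
j: (-5)·11 - (-2)·(-9) = -55 - 18 = -73
k: (-2)·6 - 7·11 = -12 - 77 = -89
p × q = (-33, -73, -89)
|p × q| = √((-33)² + (-73)² + (-89)²) = √14339 ≈ 119.7456
area = ½ · 119.7456 ≈ 59.873

59.873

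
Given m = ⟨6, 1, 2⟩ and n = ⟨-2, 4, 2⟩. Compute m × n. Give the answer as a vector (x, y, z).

(-6, -16, 26)

i: 1·2 - 2·4 = 2 - 8 = -6
j: 2·(-2) - 6·2 = -4 - 12 = -16
k: 6·4 - 1·(-2) = 24 - (-2) = 26
m × n = (-6, -16, 26)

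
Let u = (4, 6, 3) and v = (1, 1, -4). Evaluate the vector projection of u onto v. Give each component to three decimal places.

u · v = 4·1 + 6·1 + 3·(-4) = 4 + 6 - 12 = -2
|v|² = 1 + 1 + 16 = 18
proj_v u = (-2/18) · (1, 1, -4) ≈ (-0.111, -0.111, 0.444)

(-0.111, -0.111, 0.444)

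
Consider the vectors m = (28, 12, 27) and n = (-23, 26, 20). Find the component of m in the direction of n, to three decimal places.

m · n = 28·(-23) + 12·26 + 27·20 = -644 + 312 + 540 = 208
|n| = √(529 + 676 + 400) = √1605 ≈ 40.0625
comp_n m = 208 / √1605 ≈ 5.192

5.192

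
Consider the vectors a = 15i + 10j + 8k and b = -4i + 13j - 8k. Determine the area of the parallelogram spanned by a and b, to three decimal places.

311.167

i: 10·(-8) - 8·13 = -80 - 104 = -184
j: 8·(-4) - 15·(-8) = -32 - (-120) = 88
k: 15·13 - 10·(-4) = 195 - (-40) = 235
a × b = (-184, 88, 235)
|a × b| = √((-184)² + 88² + 235²) = √96825 ≈ 311.1672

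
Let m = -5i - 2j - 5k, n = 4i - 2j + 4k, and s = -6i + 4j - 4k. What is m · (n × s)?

n × s:
i: (-2)·(-4) - 4·4 = 8 - 16 = -8
j: 4·(-6) - 4·(-4) = -24 - (-16) = -8
k: 4·4 - (-2)·(-6) = 16 - 12 = 4
n × s = (-8, -8, 4)
m · (n × s) = (-5)·(-8) + (-2)·(-8) + (-5)·4 = 40 + 16 - 20 = 36

36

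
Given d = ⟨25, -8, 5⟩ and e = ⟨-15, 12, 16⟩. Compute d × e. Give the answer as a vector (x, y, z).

(-188, -475, 180)

i: (-8)·16 - 5·12 = -128 - 60 = -188
j: 5·(-15) - 25·16 = -75 - 400 = -475
k: 25·12 - (-8)·(-15) = 300 - 120 = 180
d × e = (-188, -475, 180)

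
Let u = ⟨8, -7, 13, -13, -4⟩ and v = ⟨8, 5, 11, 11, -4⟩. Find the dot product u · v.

u · v = 8·8 + (-7)·5 + 13·11 + (-13)·11 + (-4)·(-4) = 64 - 35 + 143 - 143 + 16 = 45

45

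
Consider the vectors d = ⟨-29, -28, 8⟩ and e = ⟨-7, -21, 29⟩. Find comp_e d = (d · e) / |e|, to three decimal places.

d · e = (-29)·(-7) + (-28)·(-21) + 8·29 = 203 + 588 + 232 = 1023
|e| = √(49 + 441 + 841) = √1331 ≈ 36.4829
comp_e d = 1023 / √1331 ≈ 28.041

28.041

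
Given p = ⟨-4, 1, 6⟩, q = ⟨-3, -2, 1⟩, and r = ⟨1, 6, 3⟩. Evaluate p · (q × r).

q × r:
i: (-2)·3 - 1·6 = -6 - 6 = -12
j: 1·1 - (-3)·3 = 1 - (-9) = 10
k: (-3)·6 - (-2)·1 = -18 - (-2) = -16
q × r = (-12, 10, -16)
p · (q × r) = (-4)·(-12) + 1·10 + 6·(-16) = 48 + 10 - 96 = -38

-38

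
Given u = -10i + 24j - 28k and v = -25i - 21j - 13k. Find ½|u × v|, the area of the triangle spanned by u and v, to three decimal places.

669.141

i: 24·(-13) - (-28)·(-21) = -312 - 588 = -900
j: (-28)·(-25) - (-10)·(-13) = 700 - 130 = 570
k: (-10)·(-21) - 24·(-25) = 210 - (-600) = 810
u × v = (-900, 570, 810)
|u × v| = √((-900)² + 570² + 810²) = √1791000 ≈ 1338.2825
area = ½ · 1338.2825 ≈ 669.141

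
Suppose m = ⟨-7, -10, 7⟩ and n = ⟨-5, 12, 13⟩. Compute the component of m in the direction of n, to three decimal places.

0.326

m · n = (-7)·(-5) + (-10)·12 + 7·13 = 35 - 120 + 91 = 6
|n| = √(25 + 144 + 169) = √338 ≈ 18.3848
comp_n m = 6 / √338 ≈ 0.326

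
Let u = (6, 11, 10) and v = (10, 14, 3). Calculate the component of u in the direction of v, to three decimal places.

u · v = 6·10 + 11·14 + 10·3 = 60 + 154 + 30 = 244
|v| = √(100 + 196 + 9) = √305 ≈ 17.4642
comp_v u = 244 / √305 ≈ 13.971

13.971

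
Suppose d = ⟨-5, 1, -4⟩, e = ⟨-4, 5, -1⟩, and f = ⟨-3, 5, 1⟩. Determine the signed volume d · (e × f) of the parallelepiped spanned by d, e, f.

-23

e × f:
i: 5·1 - (-1)·5 = 5 - (-5) = 10
j: (-1)·(-3) - (-4)·1 = 3 - (-4) = 7
k: (-4)·5 - 5·(-3) = -20 - (-15) = -5
e × f = (10, 7, -5)
d · (e × f) = (-5)·10 + 1·7 + (-4)·(-5) = -50 + 7 + 20 = -23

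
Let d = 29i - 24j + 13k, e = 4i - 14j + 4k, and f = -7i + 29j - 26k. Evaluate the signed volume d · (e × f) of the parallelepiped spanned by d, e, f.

5602

e × f:
i: (-14)·(-26) - 4·29 = 364 - 116 = 248
j: 4·(-7) - 4·(-26) = -28 - (-104) = 76
k: 4·29 - (-14)·(-7) = 116 - 98 = 18
e × f = (248, 76, 18)
d · (e × f) = 29·248 + (-24)·76 + 13·18 = 7192 - 1824 + 234 = 5602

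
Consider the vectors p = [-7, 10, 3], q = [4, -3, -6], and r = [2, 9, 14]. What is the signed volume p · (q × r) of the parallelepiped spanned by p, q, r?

q × r:
i: (-3)·14 - (-6)·9 = -42 - (-54) = 12
j: (-6)·2 - 4·14 = -12 - 56 = -68
k: 4·9 - (-3)·2 = 36 - (-6) = 42
q × r = (12, -68, 42)
p · (q × r) = (-7)·12 + 10·(-68) + 3·42 = -84 - 680 + 126 = -638

-638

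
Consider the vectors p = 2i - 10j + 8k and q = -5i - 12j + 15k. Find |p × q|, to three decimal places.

115.291

i: (-10)·15 - 8·(-12) = -150 - (-96) = -54
j: 8·(-5) - 2·15 = -40 - 30 = -70
k: 2·(-12) - (-10)·(-5) = -24 - 50 = -74
p × q = (-54, -70, -74)
|p × q| = √((-54)² + (-70)² + (-74)²) = √13292 ≈ 115.2909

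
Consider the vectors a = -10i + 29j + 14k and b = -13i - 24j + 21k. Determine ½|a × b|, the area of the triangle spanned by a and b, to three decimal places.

564.468

i: 29·21 - 14·(-24) = 609 - (-336) = 945
j: 14·(-13) - (-10)·21 = -182 - (-210) = 28
k: (-10)·(-24) - 29·(-13) = 240 - (-377) = 617
a × b = (945, 28, 617)
|a × b| = √(945² + 28² + 617²) = √1274498 ≈ 1128.9367
area = ½ · 1128.9367 ≈ 564.468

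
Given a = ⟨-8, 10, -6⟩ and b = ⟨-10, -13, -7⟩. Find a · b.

-8

a · b = (-8)·(-10) + 10·(-13) + (-6)·(-7) = 80 - 130 + 42 = -8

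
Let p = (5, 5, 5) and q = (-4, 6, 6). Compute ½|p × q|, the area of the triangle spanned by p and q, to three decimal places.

i: 5·6 - 5·6 = 30 - 30 = 0
j: 5·(-4) - 5·6 = -20 - 30 = -50
k: 5·6 - 5·(-4) = 30 - (-20) = 50
p × q = (0, -50, 50)
|p × q| = √(0² + (-50)² + 50²) = √5000 ≈ 70.7107
area = ½ · 70.7107 ≈ 35.355

35.355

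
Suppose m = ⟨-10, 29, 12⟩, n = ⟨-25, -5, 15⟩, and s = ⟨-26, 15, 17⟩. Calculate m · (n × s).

-1945

n × s:
i: (-5)·17 - 15·15 = -85 - 225 = -310
j: 15·(-26) - (-25)·17 = -390 - (-425) = 35
k: (-25)·15 - (-5)·(-26) = -375 - 130 = -505
n × s = (-310, 35, -505)
m · (n × s) = (-10)·(-310) + 29·35 + 12·(-505) = 3100 + 1015 - 6060 = -1945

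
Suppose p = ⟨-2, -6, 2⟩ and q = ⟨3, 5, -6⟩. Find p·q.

-48

p · q = (-2)·3 + (-6)·5 + 2·(-6) = -6 - 30 - 12 = -48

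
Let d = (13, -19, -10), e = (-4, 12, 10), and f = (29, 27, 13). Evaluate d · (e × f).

-3420

e × f:
i: 12·13 - 10·27 = 156 - 270 = -114
j: 10·29 - (-4)·13 = 290 - (-52) = 342
k: (-4)·27 - 12·29 = -108 - 348 = -456
e × f = (-114, 342, -456)
d · (e × f) = 13·(-114) + (-19)·342 + (-10)·(-456) = -1482 - 6498 + 4560 = -3420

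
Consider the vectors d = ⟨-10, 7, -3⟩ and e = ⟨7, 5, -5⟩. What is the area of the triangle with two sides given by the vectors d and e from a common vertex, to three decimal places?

i: 7·(-5) - (-3)·5 = -35 - (-15) = -20
j: (-3)·7 - (-10)·(-5) = -21 - 50 = -71
k: (-10)·5 - 7·7 = -50 - 49 = -99
d × e = (-20, -71, -99)
|d × e| = √((-20)² + (-71)² + (-99)²) = √15242 ≈ 123.4585
area = ½ · 123.4585 ≈ 61.729

61.729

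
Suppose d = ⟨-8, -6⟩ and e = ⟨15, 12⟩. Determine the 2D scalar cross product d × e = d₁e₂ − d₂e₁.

-6

(-8)·12 - (-6)·15 = -96 - (-90) = -6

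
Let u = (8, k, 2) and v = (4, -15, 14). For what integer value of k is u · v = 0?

4

u · v = 8·4 + k·(-15) + 2·14 = 60 - 15k
Set equal to 0: -15k = -60, so k = 4.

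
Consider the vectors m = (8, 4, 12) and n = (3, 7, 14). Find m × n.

(-28, -76, 44)

i: 4·14 - 12·7 = 56 - 84 = -28
j: 12·3 - 8·14 = 36 - 112 = -76
k: 8·7 - 4·3 = 56 - 12 = 44
m × n = (-28, -76, 44)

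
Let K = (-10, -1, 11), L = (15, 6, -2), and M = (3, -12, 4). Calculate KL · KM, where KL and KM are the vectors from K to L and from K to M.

339

KL = L − K = (25, 7, -13)
KM = M − K = (13, -11, -7)
KL · KM = 25·13 + 7·(-11) + (-13)·(-7) = 325 - 77 + 91 = 339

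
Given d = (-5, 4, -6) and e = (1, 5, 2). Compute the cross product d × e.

(38, 4, -29)

i: 4·2 - (-6)·5 = 8 - (-30) = 38
j: (-6)·1 - (-5)·2 = -6 - (-10) = 4
k: (-5)·5 - 4·1 = -25 - 4 = -29
d × e = (38, 4, -29)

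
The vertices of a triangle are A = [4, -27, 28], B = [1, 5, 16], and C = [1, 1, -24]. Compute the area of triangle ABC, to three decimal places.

666.732

AB = (-3, 32, -12),  AC = (-3, 28, -52)
i: 32·(-52) - (-12)·28 = -1664 - (-336) = -1328
j: (-12)·(-3) - (-3)·(-52) = 36 - 156 = -120
k: (-3)·28 - 32·(-3) = -84 - (-96) = 12
AB × AC = (-1328, -120, 12)
|AB × AC| = √1778128 ≈ 1333.4647
area = ½ · 1333.4647 ≈ 666.732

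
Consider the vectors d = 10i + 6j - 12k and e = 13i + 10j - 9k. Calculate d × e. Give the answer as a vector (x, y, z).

i: 6·(-9) - (-12)·10 = -54 - (-120) = 66
j: (-12)·13 - 10·(-9) = -156 - (-90) = -66
k: 10·10 - 6·13 = 100 - 78 = 22
d × e = (66, -66, 22)

(66, -66, 22)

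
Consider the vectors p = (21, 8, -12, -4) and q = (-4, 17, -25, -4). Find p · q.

p · q = 21·(-4) + 8·17 + (-12)·(-25) + (-4)·(-4) = -84 + 136 + 300 + 16 = 368

368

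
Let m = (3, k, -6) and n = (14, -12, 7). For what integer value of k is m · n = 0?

0

m · n = 3·14 + k·(-12) + (-6)·7 = 0 - 12k
Set equal to 0: -12k = 0, so k = 0.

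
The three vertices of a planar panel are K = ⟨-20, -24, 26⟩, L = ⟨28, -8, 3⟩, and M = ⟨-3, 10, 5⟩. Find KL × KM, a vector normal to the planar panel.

(446, 617, 1360)

KL = (48, 16, -23)
KM = (17, 34, -21)
i: 16·(-21) - (-23)·34 = -336 - (-782) = 446
j: (-23)·17 - 48·(-21) = -391 - (-1008) = 617
k: 48·34 - 16·17 = 1632 - 272 = 1360
KL × KM = (446, 617, 1360)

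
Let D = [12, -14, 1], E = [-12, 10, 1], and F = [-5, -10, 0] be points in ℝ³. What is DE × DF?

(-24, -24, 312)

DE = (-24, 24, 0)
DF = (-17, 4, -1)
i: 24·(-1) - 0·4 = -24 - 0 = -24
j: 0·(-17) - (-24)·(-1) = 0 - 24 = -24
k: (-24)·4 - 24·(-17) = -96 - (-408) = 312
DE × DF = (-24, -24, 312)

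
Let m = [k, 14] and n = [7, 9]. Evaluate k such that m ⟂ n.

-18

m · n = k·7 + 14·9 = 126 + 7k
Set equal to 0: 7k = -126, so k = -18.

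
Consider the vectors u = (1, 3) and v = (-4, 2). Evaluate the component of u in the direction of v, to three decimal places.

0.447

u · v = 1·(-4) + 3·2 = -4 + 6 = 2
|v| = √(16 + 4) = √20 ≈ 4.4721
comp_v u = 2 / √20 ≈ 0.447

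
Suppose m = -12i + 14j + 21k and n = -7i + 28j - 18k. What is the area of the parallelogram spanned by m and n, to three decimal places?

945.523

i: 14·(-18) - 21·28 = -252 - 588 = -840
j: 21·(-7) - (-12)·(-18) = -147 - 216 = -363
k: (-12)·28 - 14·(-7) = -336 - (-98) = -238
m × n = (-840, -363, -238)
|m × n| = √((-840)² + (-363)² + (-238)²) = √894013 ≈ 945.5226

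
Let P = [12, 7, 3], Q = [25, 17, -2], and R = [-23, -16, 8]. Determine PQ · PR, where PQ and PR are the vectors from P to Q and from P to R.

-710

PQ = Q − P = (13, 10, -5)
PR = R − P = (-35, -23, 5)
PQ · PR = 13·(-35) + 10·(-23) + (-5)·5 = -455 - 230 - 25 = -710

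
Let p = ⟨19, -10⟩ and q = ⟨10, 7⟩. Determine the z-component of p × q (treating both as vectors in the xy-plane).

233

19·7 - (-10)·10 = 133 - (-100) = 233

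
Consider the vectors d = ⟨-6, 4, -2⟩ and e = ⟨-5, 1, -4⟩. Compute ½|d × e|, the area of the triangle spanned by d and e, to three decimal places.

12.124

i: 4·(-4) - (-2)·1 = -16 - (-2) = -14
j: (-2)·(-5) - (-6)·(-4) = 10 - 24 = -14
k: (-6)·1 - 4·(-5) = -6 - (-20) = 14
d × e = (-14, -14, 14)
|d × e| = √((-14)² + (-14)² + 14²) = √588 ≈ 24.2487
area = ½ · 24.2487 ≈ 12.124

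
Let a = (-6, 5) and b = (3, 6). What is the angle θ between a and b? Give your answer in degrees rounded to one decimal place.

a · b = (-6)·3 + 5·6 = -18 + 30 = 12
|a|² = 36 + 25 = 61,  |a| = √61 ≈ 7.810250
|b|² = 9 + 36 = 45,  |b| = √45 ≈ 6.708204
cos θ = 12 / (7.810250 · 6.708204) ≈ 0.22904
θ = arccos(0.22904) ≈ 76.8°

76.8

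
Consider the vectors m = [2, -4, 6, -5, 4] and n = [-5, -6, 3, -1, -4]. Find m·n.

m · n = 2·(-5) + (-4)·(-6) + 6·3 + (-5)·(-1) + 4·(-4) = -10 + 24 + 18 + 5 - 16 = 21

21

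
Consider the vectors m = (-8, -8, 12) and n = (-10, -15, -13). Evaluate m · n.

44

m · n = (-8)·(-10) + (-8)·(-15) + 12·(-13) = 80 + 120 - 156 = 44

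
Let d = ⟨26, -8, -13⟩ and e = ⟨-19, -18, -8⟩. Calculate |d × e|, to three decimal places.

i: (-8)·(-8) - (-13)·(-18) = 64 - 234 = -170
j: (-13)·(-19) - 26·(-8) = 247 - (-208) = 455
k: 26·(-18) - (-8)·(-19) = -468 - 152 = -620
d × e = (-170, 455, -620)
|d × e| = √((-170)² + 455² + (-620)²) = √620325 ≈ 787.6071

787.607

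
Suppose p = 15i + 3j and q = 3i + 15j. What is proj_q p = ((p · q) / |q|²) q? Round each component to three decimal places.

(1.154, 5.769)

p · q = 15·3 + 3·15 = 45 + 45 = 90
|q|² = 9 + 225 = 234
proj_q p = (90/234) · (3, 15) ≈ (1.154, 5.769)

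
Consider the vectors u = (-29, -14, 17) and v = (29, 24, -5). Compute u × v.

(-338, 348, -290)

i: (-14)·(-5) - 17·24 = 70 - 408 = -338
j: 17·29 - (-29)·(-5) = 493 - 145 = 348
k: (-29)·24 - (-14)·29 = -696 - (-406) = -290
u × v = (-338, 348, -290)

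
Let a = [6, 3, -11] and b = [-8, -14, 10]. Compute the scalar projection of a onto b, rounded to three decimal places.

-10.541

a · b = 6·(-8) + 3·(-14) + (-11)·10 = -48 - 42 - 110 = -200
|b| = √(64 + 196 + 100) = √360 ≈ 18.9737
comp_b a = -200 / √360 ≈ -10.541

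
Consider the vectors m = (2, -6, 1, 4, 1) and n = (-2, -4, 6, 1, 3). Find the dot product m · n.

m · n = 2·(-2) + (-6)·(-4) + 1·6 + 4·1 + 1·3 = -4 + 24 + 6 + 4 + 3 = 33

33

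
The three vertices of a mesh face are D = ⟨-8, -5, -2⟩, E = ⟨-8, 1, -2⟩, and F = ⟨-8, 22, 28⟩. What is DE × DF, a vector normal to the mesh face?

DE = (0, 6, 0)
DF = (0, 27, 30)
i: 6·30 - 0·27 = 180 - 0 = 180
j: 0·0 - 0·30 = 0 - 0 = 0
k: 0·27 - 6·0 = 0 - 0 = 0
DE × DF = (180, 0, 0)

(180, 0, 0)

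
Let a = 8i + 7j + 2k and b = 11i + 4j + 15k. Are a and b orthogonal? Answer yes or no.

a · b = 8·11 + 7·4 + 2·15 = 88 + 28 + 30 = 146
Nonzero, so the vectors are not orthogonal.

no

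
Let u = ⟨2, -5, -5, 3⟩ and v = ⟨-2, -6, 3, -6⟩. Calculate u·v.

-7

u · v = 2·(-2) + (-5)·(-6) + (-5)·3 + 3·(-6) = -4 + 30 - 15 - 18 = -7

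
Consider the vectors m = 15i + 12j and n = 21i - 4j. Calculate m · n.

267

m · n = 15·21 + 12·(-4) = 315 - 48 = 267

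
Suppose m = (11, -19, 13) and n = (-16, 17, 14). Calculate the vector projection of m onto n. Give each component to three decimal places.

(6.845, -7.273, -5.989)

m · n = 11·(-16) + (-19)·17 + 13·14 = -176 - 323 + 182 = -317
|n|² = 256 + 289 + 196 = 741
proj_n m = (-317/741) · (-16, 17, 14) ≈ (6.845, -7.273, -5.989)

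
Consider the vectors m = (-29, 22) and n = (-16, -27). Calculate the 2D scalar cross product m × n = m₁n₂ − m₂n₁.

1135

(-29)·(-27) - 22·(-16) = 783 - (-352) = 1135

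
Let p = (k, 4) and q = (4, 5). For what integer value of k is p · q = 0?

-5

p · q = k·4 + 4·5 = 20 + 4k
Set equal to 0: 4k = -20, so k = -5.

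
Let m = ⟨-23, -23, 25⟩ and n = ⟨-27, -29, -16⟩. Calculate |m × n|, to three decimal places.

1511.494

i: (-23)·(-16) - 25·(-29) = 368 - (-725) = 1093
j: 25·(-27) - (-23)·(-16) = -675 - 368 = -1043
k: (-23)·(-29) - (-23)·(-27) = 667 - 621 = 46
m × n = (1093, -1043, 46)
|m × n| = √(1093² + (-1043)² + 46²) = √2284614 ≈ 1511.4940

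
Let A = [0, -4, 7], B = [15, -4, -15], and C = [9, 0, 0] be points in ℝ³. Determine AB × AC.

(88, -93, 60)

AB = (15, 0, -22)
AC = (9, 4, -7)
i: 0·(-7) - (-22)·4 = 0 - (-88) = 88
j: (-22)·9 - 15·(-7) = -198 - (-105) = -93
k: 15·4 - 0·9 = 60 - 0 = 60
AB × AC = (88, -93, 60)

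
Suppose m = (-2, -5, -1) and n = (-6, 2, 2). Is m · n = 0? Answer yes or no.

m · n = (-2)·(-6) + (-5)·2 + (-1)·2 = 12 - 10 - 2 = 0
Zero, so the vectors are orthogonal.

yes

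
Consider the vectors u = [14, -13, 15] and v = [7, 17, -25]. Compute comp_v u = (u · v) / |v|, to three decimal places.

u · v = 14·7 + (-13)·17 + 15·(-25) = 98 - 221 - 375 = -498
|v| = √(49 + 289 + 625) = √963 ≈ 31.0322
comp_v u = -498 / √963 ≈ -16.048

-16.048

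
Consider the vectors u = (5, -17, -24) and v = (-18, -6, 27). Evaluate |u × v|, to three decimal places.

i: (-17)·27 - (-24)·(-6) = -459 - 144 = -603
j: (-24)·(-18) - 5·27 = 432 - 135 = 297
k: 5·(-6) - (-17)·(-18) = -30 - 306 = -336
u × v = (-603, 297, -336)
|u × v| = √((-603)² + 297² + (-336)²) = √564714 ≈ 751.4746

751.475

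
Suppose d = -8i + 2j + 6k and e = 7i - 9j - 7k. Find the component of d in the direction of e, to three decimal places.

d · e = (-8)·7 + 2·(-9) + 6·(-7) = -56 - 18 - 42 = -116
|e| = √(49 + 81 + 49) = √179 ≈ 13.3791
comp_e d = -116 / √179 ≈ -8.670

-8.670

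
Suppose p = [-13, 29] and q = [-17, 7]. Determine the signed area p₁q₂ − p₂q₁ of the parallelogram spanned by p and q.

402

(-13)·7 - 29·(-17) = -91 - (-493) = 402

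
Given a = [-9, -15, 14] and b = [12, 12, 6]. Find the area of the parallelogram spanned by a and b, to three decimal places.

347.897

i: (-15)·6 - 14·12 = -90 - 168 = -258
j: 14·12 - (-9)·6 = 168 - (-54) = 222
k: (-9)·12 - (-15)·12 = -108 - (-180) = 72
a × b = (-258, 222, 72)
|a × b| = √((-258)² + 222² + 72²) = √121032 ≈ 347.8965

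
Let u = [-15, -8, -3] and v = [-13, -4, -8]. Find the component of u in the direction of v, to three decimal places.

u · v = (-15)·(-13) + (-8)·(-4) + (-3)·(-8) = 195 + 32 + 24 = 251
|v| = √(169 + 16 + 64) = √249 ≈ 15.7797
comp_v u = 251 / √249 ≈ 15.906

15.906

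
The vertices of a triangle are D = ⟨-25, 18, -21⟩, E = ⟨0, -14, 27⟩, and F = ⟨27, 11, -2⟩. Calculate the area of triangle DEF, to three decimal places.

1262.492

DE = (25, -32, 48),  DF = (52, -7, 19)
i: (-32)·19 - 48·(-7) = -608 - (-336) = -272
j: 48·52 - 25·19 = 2496 - 475 = 2021
k: 25·(-7) - (-32)·52 = -175 - (-1664) = 1489
DE × DF = (-272, 2021, 1489)
|DE × DF| = √6375546 ≈ 2524.9844
area = ½ · 2524.9844 ≈ 1262.492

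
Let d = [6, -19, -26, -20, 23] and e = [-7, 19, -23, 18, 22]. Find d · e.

d · e = 6·(-7) + (-19)·19 + (-26)·(-23) + (-20)·18 + 23·22 = -42 - 361 + 598 - 360 + 506 = 341

341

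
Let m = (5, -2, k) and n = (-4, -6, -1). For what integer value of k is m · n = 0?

-8

m · n = 5·(-4) + (-2)·(-6) + k·(-1) = -8 - 1k
Set equal to 0: -1k = 8, so k = -8.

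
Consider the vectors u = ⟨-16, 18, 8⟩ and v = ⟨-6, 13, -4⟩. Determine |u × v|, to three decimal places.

i: 18·(-4) - 8·13 = -72 - 104 = -176
j: 8·(-6) - (-16)·(-4) = -48 - 64 = -112
k: (-16)·13 - 18·(-6) = -208 - (-108) = -100
u × v = (-176, -112, -100)
|u × v| = √((-176)² + (-112)² + (-100)²) = √53520 ≈ 231.3439

231.344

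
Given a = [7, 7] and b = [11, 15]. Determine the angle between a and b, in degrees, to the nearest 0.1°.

a · b = 7·11 + 7·15 = 77 + 105 = 182
|a|² = 49 + 49 = 98,  |a| = √98 ≈ 9.899495
|b|² = 121 + 225 = 346,  |b| = √346 ≈ 18.601075
cos θ = 182 / (9.899495 · 18.601075) ≈ 0.98837
θ = arccos(0.98837) ≈ 8.7°

8.7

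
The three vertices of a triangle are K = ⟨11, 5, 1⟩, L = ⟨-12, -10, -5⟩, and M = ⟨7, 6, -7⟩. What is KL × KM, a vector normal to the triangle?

KL = (-23, -15, -6)
KM = (-4, 1, -8)
i: (-15)·(-8) - (-6)·1 = 120 - (-6) = 126
j: (-6)·(-4) - (-23)·(-8) = 24 - 184 = -160
k: (-23)·1 - (-15)·(-4) = -23 - 60 = -83
KL × KM = (126, -160, -83)

(126, -160, -83)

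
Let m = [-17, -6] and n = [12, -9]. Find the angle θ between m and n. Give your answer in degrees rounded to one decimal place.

123.7

m · n = (-17)·12 + (-6)·(-9) = -204 + 54 = -150
|m|² = 289 + 36 = 325,  |m| = √325 ≈ 18.027756
|n|² = 144 + 81 = 225,  |n| = √225 ≈ 15.000000
cos θ = -150 / (18.027756 · 15.000000) ≈ -0.55470
θ = arccos(-0.55470) ≈ 123.7°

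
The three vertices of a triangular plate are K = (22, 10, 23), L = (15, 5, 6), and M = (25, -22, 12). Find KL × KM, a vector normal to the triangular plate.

KL = (-7, -5, -17)
KM = (3, -32, -11)
i: (-5)·(-11) - (-17)·(-32) = 55 - 544 = -489
j: (-17)·3 - (-7)·(-11) = -51 - 77 = -128
k: (-7)·(-32) - (-5)·3 = 224 - (-15) = 239
KL × KM = (-489, -128, 239)

(-489, -128, 239)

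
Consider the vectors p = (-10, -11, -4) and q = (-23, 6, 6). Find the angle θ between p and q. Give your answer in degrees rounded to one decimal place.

p · q = (-10)·(-23) + (-11)·6 + (-4)·6 = 230 - 66 - 24 = 140
|p|² = 100 + 121 + 16 = 237,  |p| = √237 ≈ 15.394804
|q|² = 529 + 36 + 36 = 601,  |q| = √601 ≈ 24.515301
cos θ = 140 / (15.394804 · 24.515301) ≈ 0.37095
θ = arccos(0.37095) ≈ 68.2°

68.2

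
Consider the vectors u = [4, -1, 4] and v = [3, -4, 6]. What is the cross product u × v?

(10, -12, -13)

i: (-1)·6 - 4·(-4) = -6 - (-16) = 10
j: 4·3 - 4·6 = 12 - 24 = -12
k: 4·(-4) - (-1)·3 = -16 - (-3) = -13
u × v = (10, -12, -13)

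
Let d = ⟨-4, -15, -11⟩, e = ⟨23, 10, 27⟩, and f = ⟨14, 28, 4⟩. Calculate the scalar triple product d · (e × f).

-6970

e × f:
i: 10·4 - 27·28 = 40 - 756 = -716
j: 27·14 - 23·4 = 378 - 92 = 286
k: 23·28 - 10·14 = 644 - 140 = 504
e × f = (-716, 286, 504)
d · (e × f) = (-4)·(-716) + (-15)·286 + (-11)·504 = 2864 - 4290 - 5544 = -6970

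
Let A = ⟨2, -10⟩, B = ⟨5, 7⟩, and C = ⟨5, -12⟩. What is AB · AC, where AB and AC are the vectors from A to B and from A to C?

-25

AB = B − A = (3, 17)
AC = C − A = (3, -2)
AB · AC = 3·3 + 17·(-2) = 9 - 34 = -25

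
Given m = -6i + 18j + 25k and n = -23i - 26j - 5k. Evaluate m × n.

i: 18·(-5) - 25·(-26) = -90 - (-650) = 560
j: 25·(-23) - (-6)·(-5) = -575 - 30 = -605
k: (-6)·(-26) - 18·(-23) = 156 - (-414) = 570
m × n = (560, -605, 570)

(560, -605, 570)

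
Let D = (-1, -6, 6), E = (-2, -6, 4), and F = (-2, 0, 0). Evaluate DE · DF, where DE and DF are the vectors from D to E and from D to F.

DE = E − D = (-1, 0, -2)
DF = F − D = (-1, 6, -6)
DE · DF = (-1)·(-1) + 0·6 + (-2)·(-6) = 1 + 0 + 12 = 13

13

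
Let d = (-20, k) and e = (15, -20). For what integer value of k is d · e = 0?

d · e = (-20)·15 + k·(-20) = -300 - 20k
Set equal to 0: -20k = 300, so k = -15.

-15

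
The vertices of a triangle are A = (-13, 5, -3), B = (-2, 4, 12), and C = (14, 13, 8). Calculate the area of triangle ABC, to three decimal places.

AB = (11, -1, 15),  AC = (27, 8, 11)
i: (-1)·11 - 15·8 = -11 - 120 = -131
j: 15·27 - 11·11 = 405 - 121 = 284
k: 11·8 - (-1)·27 = 88 - (-27) = 115
AB × AC = (-131, 284, 115)
|AB × AC| = √111042 ≈ 333.2297
area = ½ · 333.2297 ≈ 166.615

166.615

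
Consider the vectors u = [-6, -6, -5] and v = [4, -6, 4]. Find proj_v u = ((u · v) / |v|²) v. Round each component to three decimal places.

(-0.471, 0.706, -0.471)

u · v = (-6)·4 + (-6)·(-6) + (-5)·4 = -24 + 36 - 20 = -8
|v|² = 16 + 36 + 16 = 68
proj_v u = (-8/68) · (4, -6, 4) ≈ (-0.471, 0.706, -0.471)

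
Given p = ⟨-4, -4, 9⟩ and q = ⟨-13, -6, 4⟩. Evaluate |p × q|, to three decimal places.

111.485

i: (-4)·4 - 9·(-6) = -16 - (-54) = 38
j: 9·(-13) - (-4)·4 = -117 - (-16) = -101
k: (-4)·(-6) - (-4)·(-13) = 24 - 52 = -28
p × q = (38, -101, -28)
|p × q| = √(38² + (-101)² + (-28)²) = √12429 ≈ 111.4854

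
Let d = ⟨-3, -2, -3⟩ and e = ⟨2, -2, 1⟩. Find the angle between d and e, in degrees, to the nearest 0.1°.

d · e = (-3)·2 + (-2)·(-2) + (-3)·1 = -6 + 4 - 3 = -5
|d|² = 9 + 4 + 9 = 22,  |d| = √22 ≈ 4.690416
|e|² = 4 + 4 + 1 = 9,  |e| = √9 ≈ 3.000000
cos θ = -5 / (4.690416 · 3.000000) ≈ -0.35533
θ = arccos(-0.35533) ≈ 110.8°

110.8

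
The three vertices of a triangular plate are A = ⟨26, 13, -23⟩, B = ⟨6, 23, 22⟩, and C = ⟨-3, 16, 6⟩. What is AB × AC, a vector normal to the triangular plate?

AB = (-20, 10, 45)
AC = (-29, 3, 29)
i: 10·29 - 45·3 = 290 - 135 = 155
j: 45·(-29) - (-20)·29 = -1305 - (-580) = -725
k: (-20)·3 - 10·(-29) = -60 - (-290) = 230
AB × AC = (155, -725, 230)

(155, -725, 230)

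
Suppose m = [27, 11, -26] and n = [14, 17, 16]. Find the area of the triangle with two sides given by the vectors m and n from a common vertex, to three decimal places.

i: 11·16 - (-26)·17 = 176 - (-442) = 618
j: (-26)·14 - 27·16 = -364 - 432 = -796
k: 27·17 - 11·14 = 459 - 154 = 305
m × n = (618, -796, 305)
|m × n| = √(618² + (-796)² + 305²) = √1108565 ≈ 1052.8841
area = ½ · 1052.8841 ≈ 526.442

526.442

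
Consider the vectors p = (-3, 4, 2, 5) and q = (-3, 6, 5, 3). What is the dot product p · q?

p · q = (-3)·(-3) + 4·6 + 2·5 + 5·3 = 9 + 24 + 10 + 15 = 58

58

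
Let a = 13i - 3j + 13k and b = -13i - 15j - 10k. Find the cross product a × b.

(225, -39, -234)

i: (-3)·(-10) - 13·(-15) = 30 - (-195) = 225
j: 13·(-13) - 13·(-10) = -169 - (-130) = -39
k: 13·(-15) - (-3)·(-13) = -195 - 39 = -234
a × b = (225, -39, -234)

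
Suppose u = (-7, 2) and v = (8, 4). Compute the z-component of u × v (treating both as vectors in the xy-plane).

(-7)·4 - 2·8 = -28 - 16 = -44

-44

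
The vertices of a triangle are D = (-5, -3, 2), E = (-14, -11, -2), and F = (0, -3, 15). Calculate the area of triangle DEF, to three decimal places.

DE = (-9, -8, -4),  DF = (5, 0, 13)
i: (-8)·13 - (-4)·0 = -104 - 0 = -104
j: (-4)·5 - (-9)·13 = -20 - (-117) = 97
k: (-9)·0 - (-8)·5 = 0 - (-40) = 40
DE × DF = (-104, 97, 40)
|DE × DF| = √21825 ≈ 147.7329
area = ½ · 147.7329 ≈ 73.866

73.866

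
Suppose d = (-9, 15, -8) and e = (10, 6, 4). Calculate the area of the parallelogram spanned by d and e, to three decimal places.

i: 15·4 - (-8)·6 = 60 - (-48) = 108
j: (-8)·10 - (-9)·4 = -80 - (-36) = -44
k: (-9)·6 - 15·10 = -54 - 150 = -204
d × e = (108, -44, -204)
|d × e| = √(108² + (-44)² + (-204)²) = √55216 ≈ 234.9809

234.981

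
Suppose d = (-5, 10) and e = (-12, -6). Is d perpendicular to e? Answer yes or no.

d · e = (-5)·(-12) + 10·(-6) = 60 - 60 = 0
Zero, so the vectors are orthogonal.

yes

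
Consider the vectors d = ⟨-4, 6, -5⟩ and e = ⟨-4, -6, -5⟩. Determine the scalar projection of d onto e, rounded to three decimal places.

d · e = (-4)·(-4) + 6·(-6) + (-5)·(-5) = 16 - 36 + 25 = 5
|e| = √(16 + 36 + 25) = √77 ≈ 8.7750
comp_e d = 5 / √77 ≈ 0.570

0.570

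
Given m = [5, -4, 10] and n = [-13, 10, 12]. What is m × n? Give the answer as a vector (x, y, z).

(-148, -190, -2)

i: (-4)·12 - 10·10 = -48 - 100 = -148
j: 10·(-13) - 5·12 = -130 - 60 = -190
k: 5·10 - (-4)·(-13) = 50 - 52 = -2
m × n = (-148, -190, -2)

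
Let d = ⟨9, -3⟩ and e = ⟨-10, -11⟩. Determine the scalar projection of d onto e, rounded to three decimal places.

d · e = 9·(-10) + (-3)·(-11) = -90 + 33 = -57
|e| = √(100 + 121) = √221 ≈ 14.8661
comp_e d = -57 / √221 ≈ -3.834

-3.834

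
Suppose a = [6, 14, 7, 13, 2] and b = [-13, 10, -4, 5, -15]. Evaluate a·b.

a · b = 6·(-13) + 14·10 + 7·(-4) + 13·5 + 2·(-15) = -78 + 140 - 28 + 65 - 30 = 69

69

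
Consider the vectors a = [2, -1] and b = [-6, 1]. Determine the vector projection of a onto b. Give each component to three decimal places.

(2.108, -0.351)

a · b = 2·(-6) + (-1)·1 = -12 - 1 = -13
|b|² = 36 + 1 = 37
proj_b a = (-13/37) · (-6, 1) ≈ (2.108, -0.351)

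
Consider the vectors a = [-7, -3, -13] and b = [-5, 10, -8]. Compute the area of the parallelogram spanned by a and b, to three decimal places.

i: (-3)·(-8) - (-13)·10 = 24 - (-130) = 154
j: (-13)·(-5) - (-7)·(-8) = 65 - 56 = 9
k: (-7)·10 - (-3)·(-5) = -70 - 15 = -85
a × b = (154, 9, -85)
|a × b| = √(154² + 9² + (-85)²) = √31022 ≈ 176.1306

176.131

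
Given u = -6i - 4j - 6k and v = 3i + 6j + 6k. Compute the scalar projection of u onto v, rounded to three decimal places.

-8.667

u · v = (-6)·3 + (-4)·6 + (-6)·6 = -18 - 24 - 36 = -78
|v| = √(9 + 36 + 36) = √81 ≈ 9.0000
comp_v u = -78 / √81 ≈ -8.667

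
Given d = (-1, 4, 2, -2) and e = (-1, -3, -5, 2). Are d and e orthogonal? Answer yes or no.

no

d · e = (-1)·(-1) + 4·(-3) + 2·(-5) + (-2)·2 = 1 - 12 - 10 - 4 = -25
Nonzero, so the vectors are not orthogonal.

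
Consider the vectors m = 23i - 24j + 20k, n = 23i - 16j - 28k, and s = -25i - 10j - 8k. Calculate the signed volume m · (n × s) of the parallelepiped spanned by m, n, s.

-37312

n × s:
i: (-16)·(-8) - (-28)·(-10) = 128 - 280 = -152
j: (-28)·(-25) - 23·(-8) = 700 - (-184) = 884
k: 23·(-10) - (-16)·(-25) = -230 - 400 = -630
n × s = (-152, 884, -630)
m · (n × s) = 23·(-152) + (-24)·884 + 20·(-630) = -3496 - 21216 - 12600 = -37312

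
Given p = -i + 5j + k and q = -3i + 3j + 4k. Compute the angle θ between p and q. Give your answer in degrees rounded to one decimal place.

43.4

p · q = (-1)·(-3) + 5·3 + 1·4 = 3 + 15 + 4 = 22
|p|² = 1 + 25 + 1 = 27,  |p| = √27 ≈ 5.196152
|q|² = 9 + 9 + 16 = 34,  |q| = √34 ≈ 5.830952
cos θ = 22 / (5.196152 · 5.830952) ≈ 0.72611
θ = arccos(0.72611) ≈ 43.4°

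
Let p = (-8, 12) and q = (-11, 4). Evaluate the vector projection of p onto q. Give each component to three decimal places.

(-10.920, 3.971)

p · q = (-8)·(-11) + 12·4 = 88 + 48 = 136
|q|² = 121 + 16 = 137
proj_q p = (136/137) · (-11, 4) ≈ (-10.920, 3.971)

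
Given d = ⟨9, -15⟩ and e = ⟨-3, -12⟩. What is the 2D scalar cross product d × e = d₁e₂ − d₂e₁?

9·(-12) - (-15)·(-3) = -108 - 45 = -153

-153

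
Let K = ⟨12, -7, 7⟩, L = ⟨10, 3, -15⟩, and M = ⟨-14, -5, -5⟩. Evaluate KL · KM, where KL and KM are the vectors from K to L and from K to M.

KL = L − K = (-2, 10, -22)
KM = M − K = (-26, 2, -12)
KL · KM = (-2)·(-26) + 10·2 + (-22)·(-12) = 52 + 20 + 264 = 336

336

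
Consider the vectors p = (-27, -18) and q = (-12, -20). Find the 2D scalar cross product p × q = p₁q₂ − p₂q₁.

324

(-27)·(-20) - (-18)·(-12) = 540 - 216 = 324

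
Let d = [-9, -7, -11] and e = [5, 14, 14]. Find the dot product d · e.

-297

d · e = (-9)·5 + (-7)·14 + (-11)·14 = -45 - 98 - 154 = -297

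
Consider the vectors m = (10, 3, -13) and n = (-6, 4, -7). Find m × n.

(31, 148, 58)

i: 3·(-7) - (-13)·4 = -21 - (-52) = 31
j: (-13)·(-6) - 10·(-7) = 78 - (-70) = 148
k: 10·4 - 3·(-6) = 40 - (-18) = 58
m × n = (31, 148, 58)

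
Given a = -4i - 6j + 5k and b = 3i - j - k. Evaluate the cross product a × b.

(11, 11, 22)

i: (-6)·(-1) - 5·(-1) = 6 - (-5) = 11
j: 5·3 - (-4)·(-1) = 15 - 4 = 11
k: (-4)·(-1) - (-6)·3 = 4 - (-18) = 22
a × b = (11, 11, 22)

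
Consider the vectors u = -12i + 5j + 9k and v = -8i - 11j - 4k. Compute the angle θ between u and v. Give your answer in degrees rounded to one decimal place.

88.7

u · v = (-12)·(-8) + 5·(-11) + 9·(-4) = 96 - 55 - 36 = 5
|u|² = 144 + 25 + 81 = 250,  |u| = √250 ≈ 15.811388
|v|² = 64 + 121 + 16 = 201,  |v| = √201 ≈ 14.177447
cos θ = 5 / (15.811388 · 14.177447) ≈ 0.02230
θ = arccos(0.02230) ≈ 88.7°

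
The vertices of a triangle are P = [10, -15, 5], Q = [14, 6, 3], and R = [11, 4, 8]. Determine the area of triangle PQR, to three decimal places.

PQ = (4, 21, -2),  PR = (1, 19, 3)
i: 21·3 - (-2)·19 = 63 - (-38) = 101
j: (-2)·1 - 4·3 = -2 - 12 = -14
k: 4·19 - 21·1 = 76 - 21 = 55
PQ × PR = (101, -14, 55)
|PQ × PR| = √13422 ≈ 115.8534
area = ½ · 115.8534 ≈ 57.927

57.927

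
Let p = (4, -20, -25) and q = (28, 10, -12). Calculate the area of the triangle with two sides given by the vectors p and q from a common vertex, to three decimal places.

i: (-20)·(-12) - (-25)·10 = 240 - (-250) = 490
j: (-25)·28 - 4·(-12) = -700 - (-48) = -652
k: 4·10 - (-20)·28 = 40 - (-560) = 600
p × q = (490, -652, 600)
|p × q| = √(490² + (-652)² + 600²) = √1025204 ≈ 1012.5236
area = ½ · 1012.5236 ≈ 506.262

506.262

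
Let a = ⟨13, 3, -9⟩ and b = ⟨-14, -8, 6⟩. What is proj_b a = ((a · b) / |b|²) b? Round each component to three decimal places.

a · b = 13·(-14) + 3·(-8) + (-9)·6 = -182 - 24 - 54 = -260
|b|² = 196 + 64 + 36 = 296
proj_b a = (-260/296) · (-14, -8, 6) ≈ (12.297, 7.027, -5.270)

(12.297, 7.027, -5.270)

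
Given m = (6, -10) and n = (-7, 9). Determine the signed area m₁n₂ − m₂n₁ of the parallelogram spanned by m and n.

6·9 - (-10)·(-7) = 54 - 70 = -16

-16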